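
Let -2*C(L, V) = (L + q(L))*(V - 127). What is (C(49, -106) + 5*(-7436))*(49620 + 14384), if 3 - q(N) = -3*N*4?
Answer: 2392469520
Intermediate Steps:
q(N) = 3 + 12*N (q(N) = 3 - (-3*N)*4 = 3 - (-12)*N = 3 + 12*N)
C(L, V) = -(-127 + V)*(3 + 13*L)/2 (C(L, V) = -(L + (3 + 12*L))*(V - 127)/2 = -(3 + 13*L)*(-127 + V)/2 = -(-127 + V)*(3 + 13*L)/2)
(C(49, -106) + 5*(-7436))*(49620 + 14384) = ((381/2 - 3/2*(-106) + (1651/2)*49 - 13/2*49*(-106)) + 5*(-7436))*(49620 + 14384) = ((381/2 + 159 + 80899/2 + 33761) - 37180)*64004 = (74560 - 37180)*64004 = 37380*64004 = 2392469520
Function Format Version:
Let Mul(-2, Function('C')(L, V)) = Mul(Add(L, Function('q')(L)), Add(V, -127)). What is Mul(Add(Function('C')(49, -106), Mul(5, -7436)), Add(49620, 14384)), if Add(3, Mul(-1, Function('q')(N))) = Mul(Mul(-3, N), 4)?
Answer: 2392469520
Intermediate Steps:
Function('q')(N) = Add(3, Mul(12, N)) (Function('q')(N) = Add(3, Mul(-1, Mul(Mul(-3, N), 4))) = Add(3, Mul(-1, Mul(-12, N))) = Add(3, Mul(12, N)))
Function('C')(L, V) = Mul(Rational(-1, 2), Add(-127, V), Add(3, Mul(13, L))) (Function('C')(L, V) = Mul(Rational(-1, 2), Mul(Add(L, Add(3, Mul(12, L))), Add(V, -127))) = Mul(Rational(-1, 2), Mul(Add(3, Mul(13, L)), Add(-127, V))) = Mul(Rational(-1, 2), Mul(Add(-127, V), Add(3, Mul(13, L)))) = Mul(Rational(-1, 2), Add(-127, V), Add(3, Mul(13, L))))
Mul(Add(Function('C')(49, -106), Mul(5, -7436)), Add(49620, 14384)) = Mul(Add(Add(Rational(381, 2), Mul(Rational(-3, 2), -106), Mul(Rational(1651, 2), 49), Mul(Rational(-13, 2), 49, -106)), Mul(5, -7436)), Add(49620, 14384)) = Mul(Add(Add(Rational(381, 2), 159, Rational(80899, 2), 33761), -37180), 64004) = Mul(Add(74560, -37180), 64004) = Mul(37380, 64004) = 2392469520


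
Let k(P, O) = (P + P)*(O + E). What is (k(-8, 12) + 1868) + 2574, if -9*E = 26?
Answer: 38666/9 ≈ 4296.2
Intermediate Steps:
E = -26/9 (E = -1/9*26 = -26/9 ≈ -2.8889)
k(P, O) = 2*P*(-26/9 + O) (k(P, O) = (P + P)*(O - 26/9) = (2*P)*(-26/9 + O) = 2*P*(-26/9 + O))
(k(-8, 12) + 1868) + 2574 = ((2/9)*(-8)*(-26 + 9*12) + 1868) + 2574 = ((2/9)*(-8)*(-26 + 108) + 1868) + 2574 = ((2/9)*(-8)*82 + 1868) + 2574 = (-1312/9 + 1868) + 2574 = 15500/9 + 2574 = 38666/9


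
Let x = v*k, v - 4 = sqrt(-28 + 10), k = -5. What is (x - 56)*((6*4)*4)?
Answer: -7296 - 1440*I*sqrt(2) ≈ -7296.0 - 2036.5*I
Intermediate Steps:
v = 4 + 3*I*sqrt(2) (v = 4 + sqrt(-28 + 10) = 4 + sqrt(-18) = 4 + 3*I*sqrt(2) ≈ 4.0 + 4.2426*I)
x = -20 - 15*I*sqrt(2) (x = (4 + 3*I*sqrt(2))*(-5) = -20 - 15*I*sqrt(2) ≈ -20.0 - 21.213*I)
(x - 56)*((6*4)*4) = ((-20 - 15*I*sqrt(2)) - 56)*((6*4)*4) = (-76 - 15*I*sqrt(2))*(24*4) = (-76 - 15*I*sqrt(2))*96 = -7296 - 1440*I*sqrt(2)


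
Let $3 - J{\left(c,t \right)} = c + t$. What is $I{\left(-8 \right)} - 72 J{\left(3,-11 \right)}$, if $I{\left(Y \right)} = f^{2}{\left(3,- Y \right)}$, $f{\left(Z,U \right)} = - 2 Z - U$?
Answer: $-596$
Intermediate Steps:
$f{\left(Z,U \right)} = - U - 2 Z$
$J{\left(c,t \right)} = 3 - c - t$ ($J{\left(c,t \right)} = 3 - \left(c + t\right) = 3 - c - t$)
$I{\left(Y \right)} = \left(-6 + Y\right)^{2}$ ($I{\left(Y \right)} = \left(- \left(-1\right) Y - 6\right)^{2} = \left(Y - 6\right)^{2} = \left(-6 + Y\right)^{2}$)
$I{\left(-8 \right)} - 72 J{\left(3,-11 \right)} = \left(-6 - 8\right)^{2} - 72 \left(3 - 3 - -11\right) = \left(-14\right)^{2} - 72 \left(3 - 3 + 11\right) = 196 - 792 = -596$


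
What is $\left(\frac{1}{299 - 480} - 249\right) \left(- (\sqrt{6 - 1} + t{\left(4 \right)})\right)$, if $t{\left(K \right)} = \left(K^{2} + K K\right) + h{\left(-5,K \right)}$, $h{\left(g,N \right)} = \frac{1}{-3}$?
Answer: $\frac{4281650}{543} + \frac{45070 \sqrt{5}}{181} \approx 8442.0$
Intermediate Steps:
$h{\left(g,N \right)} = - \frac{1}{3}$
$t{\left(K \right)} = - \frac{1}{3} + 2 K^{2}$ ($t{\left(K \right)} = \left(K^{2} + K K\right) - \frac{1}{3} = \left(K^{2} + K^{2}\right) - \frac{1}{3} = 2 K^{2} - \frac{1}{3} = - \frac{1}{3} + 2 K^{2}$)
$\left(\frac{1}{299 - 480} - 249\right) \left(- (\sqrt{6 - 1} + t{\left(4 \right)})\right) = \left(\frac{1}{299 - 480} - 249\right) \left(- (\sqrt{6 - 1} - \left(\frac{1}{3} - 2 \cdot 4^{2}\right))\right) = \left(\frac{1}{-181} - 249\right) \left(- (\sqrt{5} + \left(- \frac{1}{3} + 2 \cdot 16\right))\right) = \left(- \frac{1}{181} - 249\right) \left(- (\sqrt{5} + \left(- \frac{1}{3} + 32\right))\right) = - \frac{45070 \left(- (\sqrt{5} + \frac{95}{3})\right)}{181} = - \frac{45070 \left(- (\frac{95}{3} + \sqrt{5})\right)}{181} = - \frac{45070 \left(- \frac{95}{3} - \sqrt{5}\right)}{181} = \frac{4281650}{543} + \frac{45070 \sqrt{5}}{181}$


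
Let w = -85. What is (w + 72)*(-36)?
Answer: 468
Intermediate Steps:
(w + 72)*(-36) = (-85 + 72)*(-36) = -13*(-36) = 468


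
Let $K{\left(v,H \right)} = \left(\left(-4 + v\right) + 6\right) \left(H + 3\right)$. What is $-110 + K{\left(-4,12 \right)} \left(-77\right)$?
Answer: $2200$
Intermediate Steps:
$K{\left(v,H \right)} = \left(2 + v\right) \left(3 + H\right)$
$-110 + K{\left(-4,12 \right)} \left(-77\right) = -110 + \left(6 + 2 \cdot 12 + 3 \left(-4\right) + 12 \left(-4\right)\right) \left(-77\right) = -110 + \left(6 + 24 - 12 - 48\right) \left(-77\right) = -110 - -2310 = -110 + 2310 = 2200$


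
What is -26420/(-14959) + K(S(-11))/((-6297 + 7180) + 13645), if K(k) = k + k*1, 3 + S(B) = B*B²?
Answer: 85979787/54331088 ≈ 1.5825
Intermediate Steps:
S(B) = -3 + B³ (S(B) = -3 + B*B² = -3 + B³)
K(k) = 2*k (K(k) = k + k = 2*k)
-26420/(-14959) + K(S(-11))/((-6297 + 7180) + 13645) = -26420/(-14959) + (2*(-3 + (-11)³))/((-6297 + 7180) + 13645) = -26420*(-1/14959) + (2*(-3 - 1331))/(883 + 13645) = 26420/14959 + (2*(-1334))/14528 = 26420/14959 - 2668*1/14528 = 26420/14959 - 667/3632 = 85979787/54331088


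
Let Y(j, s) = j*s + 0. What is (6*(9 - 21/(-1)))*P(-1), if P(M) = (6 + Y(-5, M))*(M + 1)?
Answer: 0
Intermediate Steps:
Y(j, s) = j*s
P(M) = (1 + M)*(6 - 5*M) (P(M) = (6 - 5*M)*(M + 1) = (6 - 5*M)*(1 + M) = (1 + M)*(6 - 5*M))
(6*(9 - 21/(-1)))*P(-1) = (6*(9 - 21/(-1)))*(6 - 1 - 5*(-1)²) = (6*(9 - 21*(-1)))*(6 - 1 - 5*1) = (6*(9 + 21))*(6 - 1 - 5) = (6*30)*0 = 180*0 = 0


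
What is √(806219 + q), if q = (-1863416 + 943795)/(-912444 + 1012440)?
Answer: √2015363269819497/49998 ≈ 897.89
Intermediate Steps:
q = -919621/99996 ≈ -9.1966
√(806219 + q) = √(806219 - 919621/99996) = √(80617755503/99996) = √2015363269819497/49998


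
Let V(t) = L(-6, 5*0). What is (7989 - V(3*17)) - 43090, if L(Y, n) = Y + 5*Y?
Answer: -35065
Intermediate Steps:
L(Y, n) = 6*Y
V(t) = -36 (V(t) = 6*(-6) = -36)
(7989 - V(3*17)) - 43090 = (7989 - 1*(-36)) - 43090 = (7989 + 36) - 43090 = 8025 - 43090 = -35065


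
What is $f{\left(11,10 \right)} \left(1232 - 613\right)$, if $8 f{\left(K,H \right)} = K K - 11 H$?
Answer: $\frac{6809}{8} \approx 851.13$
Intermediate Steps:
$f{\left(K,H \right)} = - \frac{11 H}{8} + \frac{K^{2}}{8}$ ($f{\left(K,H \right)} = \frac{K K - 11 H}{8} = \frac{K^{2} - 11 H}{8} = - \frac{11 H}{8} + \frac{K^{2}}{8}$)
$f{\left(11,10 \right)} \left(1232 - 613\right) = \left(\left(- \frac{11}{8}\right) 10 + \frac{11^{2}}{8}\right) \left(1232 - 613\right) = \left(- \frac{55}{4} + \frac{1}{8} \cdot 121\right) 619 = \left(- \frac{55}{4} + \frac{121}{8}\right) 619 = \frac{11}{8} \cdot 619 = \frac{6809}{8}$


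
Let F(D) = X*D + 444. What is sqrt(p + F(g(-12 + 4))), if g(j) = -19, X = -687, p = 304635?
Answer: 6*sqrt(8837) ≈ 564.03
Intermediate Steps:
F(D) = 444 - 687*D (F(D) = -687*D + 444 = 444 - 687*D)
sqrt(p + F(g(-12 + 4))) = sqrt(304635 + (444 - 687*(-19))) = sqrt(304635 + (444 + 13053)) = sqrt(304635 + 13497) = sqrt(318132) = 6*sqrt(8837)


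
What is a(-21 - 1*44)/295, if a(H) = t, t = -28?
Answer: -28/295 ≈ -0.094915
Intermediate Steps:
a(H) = -28
a(-21 - 1*44)/295 = -28/295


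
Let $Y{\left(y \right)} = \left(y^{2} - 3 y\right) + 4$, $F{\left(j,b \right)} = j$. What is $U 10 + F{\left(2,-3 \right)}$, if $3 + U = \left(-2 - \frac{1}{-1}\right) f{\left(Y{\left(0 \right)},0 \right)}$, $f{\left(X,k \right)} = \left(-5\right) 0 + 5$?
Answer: $-78$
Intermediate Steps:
$Y{\left(y \right)} = 4 + y^{2} - 3 y$
$f{\left(X,k \right)} = 5$ ($f{\left(X,k \right)} = 0 + 5 = 5$)
$U = -8$ ($U = -3 + \left(-2 - \frac{1}{-1}\right) 5 = -3 + \left(-2 - -1\right) 5 = -3 + \left(-2 + 1\right) 5 = -3 - 5 = -8$)
$U 10 + F{\left(2,-3 \right)} = \left(-8\right) 10 + 2 = -80 + 2 = -78$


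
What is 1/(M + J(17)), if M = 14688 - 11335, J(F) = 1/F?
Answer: 17/57002 ≈ 0.00029824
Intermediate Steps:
M = 3353
1/(M + J(17)) = 1/(3353 + 1/17) = 1/(57002/17) = 17/57002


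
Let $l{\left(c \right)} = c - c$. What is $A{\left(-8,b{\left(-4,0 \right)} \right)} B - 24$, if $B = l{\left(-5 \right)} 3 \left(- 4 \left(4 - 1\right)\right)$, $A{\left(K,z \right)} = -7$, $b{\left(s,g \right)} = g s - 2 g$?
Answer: $-24$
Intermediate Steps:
$b{\left(s,g \right)} = - 2 g + g s$
$l{\left(c \right)} = 0$
$B = 0$ ($B = 0 \cdot 3 \left(- 4 \left(4 - 1\right)\right) = 0 \left(\left(-4\right) 3\right) = 0 \left(-12\right) = 0$)
$A{\left(-8,b{\left(-4,0 \right)} \right)} B - 24 = \left(-7\right) 0 - 24 = 0 - 24 = -24$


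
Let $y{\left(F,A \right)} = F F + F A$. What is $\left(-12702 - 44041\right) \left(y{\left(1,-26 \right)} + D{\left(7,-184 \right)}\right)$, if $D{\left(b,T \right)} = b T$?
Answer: $74503559$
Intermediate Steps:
$y{\left(F,A \right)} = F^{2} + A F$
$D{\left(b,T \right)} = T b$
$\left(-12702 - 44041\right) \left(y{\left(1,-26 \right)} + D{\left(7,-184 \right)}\right) = \left(-12702 - 44041\right) \left(1 \left(-26 + 1\right) - 1288\right) = - 56743 \left(1 \left(-25\right) - 1288\right) = - 56743 \left(-25 - 1288\right) = \left(-56743\right) \left(-1313\right) = 74503559$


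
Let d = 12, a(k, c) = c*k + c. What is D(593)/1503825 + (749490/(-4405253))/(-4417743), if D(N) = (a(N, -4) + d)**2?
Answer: 12084362443870669426/3251816976128191075 ≈ 3.7162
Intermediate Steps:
a(k, c) = c + c*k
D(N) = (8 - 4*N)**2 (D(N) = (-4*(1 + N) + 12)**2 = ((-4 - 4*N) + 12)**2 = (8 - 4*N)**2)
D(593)/1503825 + (749490/(-4405253))/(-4417743) = (16*(-2 + 593)**2)/1503825 + (749490/(-4405253))/(-4417743) = (16*591**2)*(1/1503825) + (749490*(-1/4405253))*(-1/4417743) = (16*349281)*(1/1503825) - 749490/4405253*(-1/4417743) = 5588496*(1/1503825) + 249830/6487091867993 = 1862832/501275 + 249830/6487091867993 = 12084362443870669426/3251816976128191075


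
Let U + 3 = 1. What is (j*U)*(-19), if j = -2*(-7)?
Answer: 532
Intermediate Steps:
U = -2 (U = -3 + 1 = -2)
j = 14
(j*U)*(-19) = (14*(-2))*(-19) = -28*(-19) = 532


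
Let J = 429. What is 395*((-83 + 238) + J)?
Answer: 230680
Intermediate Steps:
395*((-83 + 238) + J) = 395*((-83 + 238) + 429) = 395*(155 + 429) = 395*584 = 230680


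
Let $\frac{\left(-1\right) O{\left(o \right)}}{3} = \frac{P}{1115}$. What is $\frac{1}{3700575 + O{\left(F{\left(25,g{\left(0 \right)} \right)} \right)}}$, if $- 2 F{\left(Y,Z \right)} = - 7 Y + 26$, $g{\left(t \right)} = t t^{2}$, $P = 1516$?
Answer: $\frac{1115}{4126136577} \approx 2.7023 \cdot 10^{-7}$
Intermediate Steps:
$g{\left(t \right)} = t^{3}$
$F{\left(Y,Z \right)} = -13 + \frac{7 Y}{2}$ ($F{\left(Y,Z \right)} = - \frac{- 7 Y + 26}{2} = - \frac{26 - 7 Y}{2} = -13 + \frac{7 Y}{2}$)
$O{\left(o \right)} = - \frac{4548}{1115}$ ($O{\left(o \right)} = - 3 \cdot \frac{1516}{1115} = - 3 \cdot 1516 \cdot \frac{1}{1115} = \left(-3\right) \frac{1516}{1115} = - \frac{4548}{1115}$)
$\frac{1}{3700575 + O{\left(F{\left(25,g{\left(0 \right)} \right)} \right)}} = \frac{1}{3700575 - \frac{4548}{1115}} = \frac{1}{\frac{4126136577}{1115}} = \frac{1115}{4126136577}$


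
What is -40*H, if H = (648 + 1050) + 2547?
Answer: -169800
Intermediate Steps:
H = 4245 (H = 1698 + 2547 = 4245)
-40*H = -40*4245 = -169800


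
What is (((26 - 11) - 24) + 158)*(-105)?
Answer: -15645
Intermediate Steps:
(((26 - 11) - 24) + 158)*(-105) = ((15 - 24) + 158)*(-105) = (-9 + 158)*(-105) = 149*(-105) = -15645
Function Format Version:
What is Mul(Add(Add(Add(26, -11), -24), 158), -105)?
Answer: -15645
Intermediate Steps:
Mul(Add(Add(Add(26, -11), -24), 158), -105) = Mul(Add(Add(15, -24), 158), -105) = Mul(Add(-9, 158), -105) = Mul(149, -105) = -15645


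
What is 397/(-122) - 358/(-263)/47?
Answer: -4863641/1508042 ≈ -3.2251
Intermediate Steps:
397/(-122) - 358/(-263)/47 = 397*(-1/122) - 358*(-1/263)*(1/47) = -397/122 + (358/263)*(1/47) = -397/122 + 358/12361 = -4863641/1508042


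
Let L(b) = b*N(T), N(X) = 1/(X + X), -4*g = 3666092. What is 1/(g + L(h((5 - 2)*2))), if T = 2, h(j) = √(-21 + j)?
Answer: -14664368/13440230552479 - 4*I*√15/13440230552479 ≈ -1.0911e-6 - 1.1527e-12*I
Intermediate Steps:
g = -916523 (g = -¼*3666092 = -916523)
N(X) = 1/(2*X)
L(b) = b/4 (L(b) = b*((½)/2) = b*((½)*(½)) = b*(¼) = b/4)
1/(g + L(h((5 - 2)*2))) = 1/(-916523 + √(-21 + (5 - 2)*2)/4) = 1/(-916523 + √(-21 + 3*2)/4) = 1/(-916523 + √(-21 + 6)/4) = 1/(-916523 + √(-15)/4) = 1/(-916523 + (I*√15)/4) = 1/(-916523 + I*√15/4)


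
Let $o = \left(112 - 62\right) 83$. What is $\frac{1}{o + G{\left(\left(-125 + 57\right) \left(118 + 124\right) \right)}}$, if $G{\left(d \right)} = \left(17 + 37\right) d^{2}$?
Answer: $\frac{1}{14623200694} \approx 6.8385 \cdot 10^{-11}$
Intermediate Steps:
$o = 4150$ ($o = 50 \cdot 83 = 4150$)
$G{\left(d \right)} = 54 d^{2}$
$\frac{1}{o + G{\left(\left(-125 + 57\right) \left(118 + 124\right) \right)}} = \frac{1}{4150 + 54 \left(\left(-125 + 57\right) \left(118 + 124\right)\right)^{2}} = \frac{1}{4150 + 54 \left(\left(-68\right) 242\right)^{2}} = \frac{1}{4150 + 54 \left(-16456\right)^{2}} = \frac{1}{4150 + 54 \cdot 270799936} = \frac{1}{4150 + 14623196544} = \frac{1}{14623200694}$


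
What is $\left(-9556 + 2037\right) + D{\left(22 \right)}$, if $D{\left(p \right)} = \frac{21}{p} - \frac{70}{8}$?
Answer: $- \frac{331179}{44} \approx -7526.8$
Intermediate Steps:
$D{\left(p \right)} = - \frac{35}{4} + \frac{21}{p}$ ($D{\left(p \right)} = \frac{21}{p} - \frac{35}{4} = - \frac{35}{4} + \frac{21}{p}$)
$\left(-9556 + 2037\right) + D{\left(22 \right)} = \left(-9556 + 2037\right) - \left(\frac{35}{4} - \frac{21}{22}\right) = -7519 + \left(- \frac{35}{4} + 21 \cdot \frac{1}{22}\right) = -7519 + \left(- \frac{35}{4} + \frac{21}{22}\right) = -7519 - \frac{343}{44} = - \frac{331179}{44}$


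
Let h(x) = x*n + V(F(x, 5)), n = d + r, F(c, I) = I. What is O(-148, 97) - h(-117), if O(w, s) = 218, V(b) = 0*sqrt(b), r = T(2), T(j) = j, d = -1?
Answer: 335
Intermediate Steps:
r = 2
n = 1 (n = -1 + 2 = 1)
V(b) = 0
h(x) = x (h(x) = x*1 + 0 = x + 0 = x)
O(-148, 97) - h(-117) = 218 - 1*(-117) = 218 + 117 = 335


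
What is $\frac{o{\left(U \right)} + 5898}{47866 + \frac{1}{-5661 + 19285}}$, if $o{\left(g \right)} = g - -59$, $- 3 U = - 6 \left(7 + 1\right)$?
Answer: $\frac{81376152}{652126385} \approx 0.12479$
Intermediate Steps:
$U = 16$ ($U = - \frac{\left(-6\right) \left(7 + 1\right)}{3} = - \frac{\left(-6\right) 8}{3} = \left(- \frac{1}{3}\right) \left(-48\right) = 16$)
$o{\left(g \right)} = 59 + g$ ($o{\left(g \right)} = g + 59 = 59 + g$)
$\frac{o{\left(U \right)} + 5898}{47866 + \frac{1}{-5661 + 19285}} = \frac{\left(59 + 16\right) + 5898}{47866 + \frac{1}{-5661 + 19285}} = \frac{75 + 5898}{47866 + \frac{1}{13624}} = \frac{5973}{47866 + \frac{1}{13624}} = \frac{5973}{\frac{652126385}{13624}} = 5973 \cdot \frac{13624}{652126385} = \frac{81376152}{652126385}$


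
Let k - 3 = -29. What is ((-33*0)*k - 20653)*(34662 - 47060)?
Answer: 256055894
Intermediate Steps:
k = -26 (k = 3 - 29 = -26)
((-33*0)*k - 20653)*(34662 - 47060) = (-33*0*(-26) - 20653)*(34662 - 47060) = (0*(-26) - 20653)*(-12398) = (0 - 20653)*(-12398) = -20653*(-12398) = 256055894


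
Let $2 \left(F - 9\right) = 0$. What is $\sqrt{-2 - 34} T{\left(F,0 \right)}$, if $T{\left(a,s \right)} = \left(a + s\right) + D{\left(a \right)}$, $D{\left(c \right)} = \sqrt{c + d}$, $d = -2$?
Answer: $6 i \left(9 + \sqrt{7}\right) \approx 69.875 i$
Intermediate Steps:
$F = 9$ ($F = 9 + \frac{1}{2} \cdot 0 = 9 + 0 = 9$)
$D{\left(c \right)} = \sqrt{-2 + c}$ ($D{\left(c \right)} = \sqrt{c - 2} = \sqrt{-2 + c}$)
$T{\left(a,s \right)} = a + s + \sqrt{-2 + a}$ ($T{\left(a,s \right)} = \left(a + s\right) + \sqrt{-2 + a} = a + s + \sqrt{-2 + a}$)
$\sqrt{-2 - 34} T{\left(F,0 \right)} = \sqrt{-2 - 34} \left(9 + 0 + \sqrt{-2 + 9}\right) = \sqrt{-36} \left(9 + 0 + \sqrt{7}\right) = 6 i \left(9 + \sqrt{7}\right)$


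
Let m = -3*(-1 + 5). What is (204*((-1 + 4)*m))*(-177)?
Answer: 1299888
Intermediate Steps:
m = -12 (m = -3*4 = -12)
(204*((-1 + 4)*m))*(-177) = (204*((-1 + 4)*(-12)))*(-177) = (204*(3*(-12)))*(-177) = (204*(-36))*(-177) = -7344*(-177) = 1299888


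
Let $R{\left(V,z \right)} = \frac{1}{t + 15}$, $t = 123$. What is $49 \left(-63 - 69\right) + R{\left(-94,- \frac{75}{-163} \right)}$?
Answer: $- \frac{892583}{138} \approx -6468.0$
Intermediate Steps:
$R{\left(V,z \right)} = \frac{1}{138}$ ($R{\left(V,z \right)} = \frac{1}{123 + 15} = \frac{1}{138}$)
$49 \left(-63 - 69\right) + R{\left(-94,- \frac{75}{-163} \right)} = 49 \left(-63 - 69\right) + \frac{1}{138} = 49 \left(-132\right) + \frac{1}{138} = -6468 + \frac{1}{138} = - \frac{892583}{138}$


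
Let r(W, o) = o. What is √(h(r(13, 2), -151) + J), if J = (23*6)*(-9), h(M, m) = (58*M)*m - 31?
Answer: I*√18789 ≈ 137.07*I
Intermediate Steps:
h(M, m) = -31 + 58*M*m (h(M, m) = 58*M*m - 31 = -31 + 58*M*m)
J = -1242 (J = 138*(-9) = -1242)
√(h(r(13, 2), -151) + J) = √((-31 + 58*2*(-151)) - 1242) = √((-31 - 17516) - 1242) = √(-17547 - 1242) = √(-18789) = I*√18789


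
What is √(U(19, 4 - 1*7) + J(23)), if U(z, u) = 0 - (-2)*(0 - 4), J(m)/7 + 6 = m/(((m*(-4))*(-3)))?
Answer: I*√1779/6 ≈ 7.0297*I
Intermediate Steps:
J(m) = -497/12 (J(m) = -42 + 7*(m/(((m*(-4))*(-3)))) = -42 + 7*(m/((-4*m*(-3)))) = -42 + 7*(m/((12*m))) = -42 + 7*(m*(1/(12*m))) = -42 + 7*(1/12) = -42 + 7/12 = -497/12)
U(z, u) = -8 (U(z, u) = 0 - (-2)*(-4) = 0 - 1*8 = 0 - 8 = -8)
√(U(19, 4 - 1*7) + J(23)) = √(-8 - 497/12) = √(-593/12) = I*√1779/6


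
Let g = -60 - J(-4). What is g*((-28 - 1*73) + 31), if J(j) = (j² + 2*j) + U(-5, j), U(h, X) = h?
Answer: 4410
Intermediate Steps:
J(j) = -5 + j² + 2*j (J(j) = (j² + 2*j) - 5 = -5 + j² + 2*j)
g = -63 (g = -60 - (-5 + (-4)² + 2*(-4)) = -60 - (-5 + 16 - 8) = -60 - 1*3 = -60 - 3 = -63)
g*((-28 - 1*73) + 31) = -63*((-28 - 1*73) + 31) = -63*((-28 - 73) + 31) = -63*(-101 + 31) = -63*(-70) = 4410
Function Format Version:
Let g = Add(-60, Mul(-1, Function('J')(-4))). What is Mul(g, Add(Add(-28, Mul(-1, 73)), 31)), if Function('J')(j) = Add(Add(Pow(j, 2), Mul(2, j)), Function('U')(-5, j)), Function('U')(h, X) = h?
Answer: 4410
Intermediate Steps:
Function('J')(j) = Add(-5, Pow(j, 2), Mul(2, j)) (Function('J')(j) = Add(Add(Pow(j, 2), Mul(2, j)), -5) = Add(-5, Pow(j, 2), Mul(2, j)))
g = -63 (g = Add(-60, Mul(-1, Add(-5, Pow(-4, 2), Mul(2, -4)))) = Add(-60, Mul(-1, Add(-5, 16, -8))) = Add(-60, Mul(-1, 3)) = Add(-60, -3) = -63)
Mul(g, Add(Add(-28, Mul(-1, 73)), 31)) = Mul(-63, Add(Add(-28, Mul(-1, 73)), 31)) = Mul(-63, Add(Add(-28, -73), 31)) = Mul(-63, Add(-101, 31)) = Mul(-63, -70) = 4410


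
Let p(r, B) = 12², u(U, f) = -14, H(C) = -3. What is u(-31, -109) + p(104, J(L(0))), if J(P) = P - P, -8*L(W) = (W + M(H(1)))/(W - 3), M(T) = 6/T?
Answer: 130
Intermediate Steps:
L(W) = -(-2 + W)/(8*(-3 + W)) (L(W) = -(W + 6/(-3))/(8*(W - 3)) = -(W + 6*(-⅓))/(8*(-3 + W)) = -(W - 2)/(8*(-3 + W)) = -(-2 + W)/(8*(-3 + W)))
J(P) = 0
p(r, B) = 144
u(-31, -109) + p(104, J(L(0))) = -14 + 144 = 130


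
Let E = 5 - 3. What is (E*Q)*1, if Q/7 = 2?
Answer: 28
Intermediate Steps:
Q = 14 (Q = 7*2 = 14)
E = 2
(E*Q)*1 = (2*14)*1 = 28*1 = 28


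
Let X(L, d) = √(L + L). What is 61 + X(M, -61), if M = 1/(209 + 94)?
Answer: 61 + √606/303 ≈ 61.081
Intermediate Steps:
M = 1/303 ≈ 0.0033003
X(L, d) = √2*√L (X(L, d) = √(2*L) = √2*√L)
61 + X(M, -61) = 61 + √2*√(1/303) = 61 + √2*(√303/303) = 61 + √606/303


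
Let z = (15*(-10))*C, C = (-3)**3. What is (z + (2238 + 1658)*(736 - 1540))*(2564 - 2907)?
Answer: 1073018562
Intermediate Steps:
C = -27
z = 4050 (z = (15*(-10))*(-27) = -150*(-27) = 4050)
(z + (2238 + 1658)*(736 - 1540))*(2564 - 2907) = (4050 + (2238 + 1658)*(736 - 1540))*(2564 - 2907) = (4050 + 3896*(-804))*(-343) = (4050 - 3132384)*(-343) = -3128334*(-343) = 1073018562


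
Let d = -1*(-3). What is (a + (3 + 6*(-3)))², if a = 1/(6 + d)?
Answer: 17956/81 ≈ 221.68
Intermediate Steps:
d = 3
a = ⅑ (a = 1/(6 + 3) = 1/9 = ⅑ ≈ 0.11111)
(a + (3 + 6*(-3)))² = (⅑ + (3 + 6*(-3)))² = (⅑ + (3 - 18))² = (⅑ - 15)² = (-134/9)² = 17956/81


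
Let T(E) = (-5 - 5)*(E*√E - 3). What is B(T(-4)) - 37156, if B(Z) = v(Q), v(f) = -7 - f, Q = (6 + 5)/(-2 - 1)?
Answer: -111478/3 ≈ -37159.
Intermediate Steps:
Q = -11/3 (Q = 11/(-3) = 11*(-⅓) = -11/3 ≈ -3.6667)
T(E) = 30 - 10*E^(3/2) (T(E) = -10*(E^(3/2) - 3) = -10*(-3 + E^(3/2)) = 30 - 10*E^(3/2))
B(Z) = -10/3 (B(Z) = -7 - 1*(-11/3) = -7 + 11/3 = -10/3)
B(T(-4)) - 37156 = -10/3 - 37156 = -111478/3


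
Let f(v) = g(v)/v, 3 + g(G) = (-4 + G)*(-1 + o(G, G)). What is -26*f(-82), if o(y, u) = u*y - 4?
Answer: -7511881/41 ≈ -1.8322e+5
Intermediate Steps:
o(y, u) = -4 + u*y
g(G) = -3 + (-5 + G²)*(-4 + G) (g(G) = -3 + (-4 + G)*(-1 + (-4 + G*G)) = -3 + (-4 + G)*(-1 + (-4 + G²)) = -3 + (-4 + G)*(-5 + G²) = -3 + (-5 + G²)*(-4 + G))
f(v) = (17 + v³ - 5*v - 4*v²)/v
-26*f(-82) = -26*(-5 + (-82)² - 4*(-82) + 17/(-82)) = -26*(-5 + 6724 + 328 + 17*(-1/82)) = -26*(-5 + 6724 + 328 - 17/82) = -26*577837/82 = -7511881/41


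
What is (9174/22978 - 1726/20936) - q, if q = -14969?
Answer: 1800312609297/120266852 ≈ 14969.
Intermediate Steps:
(9174/22978 - 1726/20936) - q = (9174/22978 - 1726/20936) - 1*(-14969) = (9174*(1/22978) - 1726*1/20936) + 14969 = (4587/11489 - 863/10468) + 14969 = 38101709/120266852 + 14969 = 1800312609297/120266852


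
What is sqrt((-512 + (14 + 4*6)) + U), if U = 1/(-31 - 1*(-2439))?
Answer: I*sqrt(687117382)/1204 ≈ 21.772*I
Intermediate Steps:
U = 1/2408 (U = 1/(-31 + 2439) = 1/2408 ≈ 0.00041528)
sqrt((-512 + (14 + 4*6)) + U) = sqrt((-512 + (14 + 4*6)) + 1/2408) = sqrt((-512 + (14 + 24)) + 1/2408) = sqrt((-512 + 38) + 1/2408) = sqrt(-474 + 1/2408) = sqrt(-1141391/2408) = I*sqrt(687117382)/1204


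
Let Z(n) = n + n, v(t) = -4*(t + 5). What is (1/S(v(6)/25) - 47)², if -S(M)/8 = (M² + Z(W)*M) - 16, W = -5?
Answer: 1220055002721/551686144 ≈ 2211.5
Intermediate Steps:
v(t) = -20 - 4*t (v(t) = -4*(5 + t) = -20 - 4*t)
Z(n) = 2*n
S(M) = 128 - 8*M² + 80*M (S(M) = -8*((M² + (2*(-5))*M) - 16) = -8*((M² - 10*M) - 16) = -8*(-16 + M² - 10*M) = 128 - 8*M² + 80*M)
(1/S(v(6)/25) - 47)² = (1/(128 - 8*(-20 - 4*6)²/625 + 80*((-20 - 4*6)/25)) - 47)² = (1/(128 - 8*(-20 - 24)²/625 + 80*((-20 - 24)*(1/25))) - 47)² = (1/(128 - 8*(-44*1/25)² + 80*(-44*1/25)) - 47)² = (1/(128 - 8*(-44/25)² + 80*(-44/25)) - 47)² = (1/(128 - 8*1936/625 - 704/5) - 47)² = (1/(128 - 15488/625 - 704/5) - 47)² = (1/(-23488/625) - 47)² = (-625/23488 - 47)² = (-1104561/23488)² = 1220055002721/551686144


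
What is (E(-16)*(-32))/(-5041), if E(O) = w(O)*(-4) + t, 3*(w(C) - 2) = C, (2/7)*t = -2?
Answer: 608/15123 ≈ 0.040204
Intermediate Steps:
t = -7 (t = (7/2)*(-2) = -7)
w(C) = 2 + C/3
E(O) = -15 - 4*O/3 (E(O) = (2 + O/3)*(-4) - 7 = (-8 - 4*O/3) - 7 = -15 - 4*O/3)
(E(-16)*(-32))/(-5041) = ((-15 - 4/3*(-16))*(-32))/(-5041) = ((-15 + 64/3)*(-32))*(-1/5041) = ((19/3)*(-32))*(-1/5041) = -608/3*(-1/5041) = 608/15123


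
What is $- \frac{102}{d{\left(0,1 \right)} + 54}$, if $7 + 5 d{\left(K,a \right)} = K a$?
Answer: $- \frac{510}{263} \approx -1.9392$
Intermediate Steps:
$d{\left(K,a \right)} = - \frac{7}{5} + \frac{K a}{5}$
$- \frac{102}{d{\left(0,1 \right)} + 54} = - \frac{102}{\left(- \frac{7}{5} + \frac{1}{5} \cdot 0 \cdot 1\right) + 54} = - \frac{102}{\left(- \frac{7}{5} + 0\right) + 54} = - \frac{102}{- \frac{7}{5} + 54} = - \frac{102}{\frac{263}{5}} = \left(-102\right) \frac{5}{263} = - \frac{510}{263}$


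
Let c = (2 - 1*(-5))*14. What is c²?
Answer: 9604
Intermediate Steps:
c = 98 (c = (2 + 5)*14 = 7*14 = 98)
c² = 98² = 9604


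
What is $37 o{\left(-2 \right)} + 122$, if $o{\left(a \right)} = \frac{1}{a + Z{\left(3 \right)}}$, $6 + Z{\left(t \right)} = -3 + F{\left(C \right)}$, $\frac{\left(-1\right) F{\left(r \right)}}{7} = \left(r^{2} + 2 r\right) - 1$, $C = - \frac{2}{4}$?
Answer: $\frac{758}{5} \approx 151.6$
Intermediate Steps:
$C = - \frac{1}{2}$ ($C = \left(-2\right) \frac{1}{4} = - \frac{1}{2} \approx -0.5$)
$F{\left(r \right)} = 7 - 14 r - 7 r^{2}$ ($F{\left(r \right)} = - 7 \left(\left(r^{2} + 2 r\right) - 1\right) = - 7 \left(-1 + r^{2} + 2 r\right) = 7 - 14 r - 7 r^{2}$)
$Z{\left(t \right)} = \frac{13}{4}$ ($Z{\left(t \right)} = -6 - - \frac{37}{4} = -6 + \left(-3 + \left(7 + 7 - \frac{7}{4}\right)\right) = -6 + \left(-3 + \frac{49}{4}\right) = -6 + \frac{37}{4} = \frac{13}{4}$)
$o{\left(a \right)} = \frac{1}{\frac{13}{4} + a}$ ($o{\left(a \right)} = \frac{1}{a + \frac{13}{4}} = \frac{1}{\frac{13}{4} + a}$)
$37 o{\left(-2 \right)} + 122 = 37 \frac{4}{13 + 4 \left(-2\right)} + 122 = 37 \frac{4}{13 - 8} + 122 = 37 \cdot \frac{4}{5} + 122 = \frac{148}{5} + 122 = \frac{758}{5}$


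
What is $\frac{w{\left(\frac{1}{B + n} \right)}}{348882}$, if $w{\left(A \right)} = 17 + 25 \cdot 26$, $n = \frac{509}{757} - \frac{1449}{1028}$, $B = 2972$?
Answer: $\frac{667}{348882} \approx 0.0019118$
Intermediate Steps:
$n = - \frac{573641}{778196}$ ($n = 509 \cdot \frac{1}{757} - \frac{1449}{1028} = \frac{509}{757} - \frac{1449}{1028} = - \frac{573641}{778196} \approx -0.73714$)
$w{\left(A \right)} = 667$ ($w{\left(A \right)} = 17 + 650 = 667$)
$\frac{w{\left(\frac{1}{B + n} \right)}}{348882} = \frac{667}{348882}$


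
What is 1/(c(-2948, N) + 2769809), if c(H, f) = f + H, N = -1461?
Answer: 1/2765400 ≈ 3.6161e-7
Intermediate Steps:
c(H, f) = H + f
1/(c(-2948, N) + 2769809) = 1/((-2948 - 1461) + 2769809) = 1/(-4409 + 2769809) = 1/2765400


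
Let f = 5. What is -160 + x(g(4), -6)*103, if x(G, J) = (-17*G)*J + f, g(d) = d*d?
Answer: 168451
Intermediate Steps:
g(d) = d²
x(G, J) = 5 - 17*G*J (x(G, J) = (-17*G)*J + 5 = -17*G*J + 5 = 5 - 17*G*J)
-160 + x(g(4), -6)*103 = -160 + (5 - 17*4²*(-6))*103 = -160 + (5 - 17*16*(-6))*103 = -160 + (5 + 1632)*103 = -160 + 1637*103 = -160 + 168611 = 168451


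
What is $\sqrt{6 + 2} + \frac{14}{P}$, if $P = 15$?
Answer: $\frac{14}{15} + 2 \sqrt{2} \approx 3.7618$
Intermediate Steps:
$\sqrt{6 + 2} + \frac{14}{P} = \sqrt{6 + 2} + \frac{14}{15} = \sqrt{8} + 14 \cdot \frac{1}{15} = 2 \sqrt{2} + \frac{14}{15} = \frac{14}{15} + 2 \sqrt{2}$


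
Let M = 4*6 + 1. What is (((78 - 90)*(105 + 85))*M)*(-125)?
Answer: 7125000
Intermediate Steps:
M = 25 (M = 24 + 1 = 25)
(((78 - 90)*(105 + 85))*M)*(-125) = (((78 - 90)*(105 + 85))*25)*(-125) = (-12*190*25)*(-125) = -2280*25*(-125) = -57000*(-125) = 7125000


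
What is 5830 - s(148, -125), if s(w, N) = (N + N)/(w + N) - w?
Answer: 137744/23 ≈ 5988.9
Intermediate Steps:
s(w, N) = -w + 2*N/(N + w) (s(w, N) = (2*N)/(N + w) - w = 2*N/(N + w) - w = -w + 2*N/(N + w))
5830 - s(148, -125) = 5830 - (-1*148² + 2*(-125) - 1*(-125)*148)/(-125 + 148) = 5830 - (-1*21904 - 250 + 18500)/23 = 5830 - (-21904 - 250 + 18500)/23 = 5830 - (-3654)/23 = 5830 - 1*(-3654/23) = 5830 + 3654/23 = 137744/23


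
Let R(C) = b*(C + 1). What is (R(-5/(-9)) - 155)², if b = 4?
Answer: 1792921/81 ≈ 22135.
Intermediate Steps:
R(C) = 4 + 4*C (R(C) = 4*(C + 1) = 4*(1 + C) = 4 + 4*C)
(R(-5/(-9)) - 155)² = ((4 + 4*(-5/(-9))) - 155)² = ((4 + 4*(-5*(-⅑))) - 155)² = ((4 + 4*(5/9)) - 155)² = ((4 + 20/9) - 155)² = (56/9 - 155)² = (-1339/9)² = 1792921/81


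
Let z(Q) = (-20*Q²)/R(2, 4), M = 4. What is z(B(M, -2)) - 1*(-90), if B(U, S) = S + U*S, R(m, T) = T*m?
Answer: -160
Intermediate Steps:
B(U, S) = S + S*U
z(Q) = -5*Q²/2 (z(Q) = (-20*Q²)/((4*2)) = -20*Q²/8 = -20*Q²*(⅛) = -5*Q²/2)
z(B(M, -2)) - 1*(-90) = -5*4*(1 + 4)²/2 - 1*(-90) = -5*(-2*5)²/2 + 90 = -5/2*(-10)² + 90 = -5/2*100 + 90 = -250 + 90 = -160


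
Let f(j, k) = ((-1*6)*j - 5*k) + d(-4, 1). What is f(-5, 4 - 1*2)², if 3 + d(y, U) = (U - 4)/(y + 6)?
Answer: 961/4 ≈ 240.25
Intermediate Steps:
d(y, U) = -3 + (-4 + U)/(6 + y) (d(y, U) = -3 + (U - 4)/(y + 6) = -3 + (-4 + U)/(6 + y))
f(j, k) = -9/2 - 6*j - 5*k (f(j, k) = ((-1*6)*j - 5*k) + (-22 + 1 - 3*(-4))/(6 - 4) = (-6*j - 5*k) + (-22 + 1 + 12)/2 = (-6*j - 5*k) + (½)*(-9) = (-6*j - 5*k) - 9/2 = -9/2 - 6*j - 5*k)
f(-5, 4 - 1*2)² = (-9/2 - 6*(-5) - 5*(4 - 1*2))² = (-9/2 + 30 - 5*(4 - 2))² = (-9/2 + 30 - 5*2)² = (-9/2 + 30 - 10)² = (31/2)² = 961/4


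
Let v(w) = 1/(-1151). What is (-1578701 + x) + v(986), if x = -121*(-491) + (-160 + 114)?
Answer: -1748755737/1151 ≈ -1.5193e+6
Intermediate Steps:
v(w) = -1/1151
x = 59365 (x = 59411 - 46 = 59365)
(-1578701 + x) + v(986) = (-1578701 + 59365) - 1/1151 = -1519336 - 1/1151 = -1748755737/1151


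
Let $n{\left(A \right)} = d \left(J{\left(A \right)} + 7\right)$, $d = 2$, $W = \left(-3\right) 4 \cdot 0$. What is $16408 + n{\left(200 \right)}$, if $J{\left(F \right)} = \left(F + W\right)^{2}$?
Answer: $96422$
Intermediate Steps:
$W = 0$ ($W = \left(-12\right) 0 = 0$)
$J{\left(F \right)} = F^{2}$ ($J{\left(F \right)} = \left(F + 0\right)^{2} = F^{2}$)
$n{\left(A \right)} = 14 + 2 A^{2}$ ($n{\left(A \right)} = 2 \left(A^{2} + 7\right) = 2 \left(7 + A^{2}\right) = 14 + 2 A^{2}$)
$16408 + n{\left(200 \right)} = 16408 + \left(14 + 2 \cdot 200^{2}\right) = 16408 + \left(14 + 2 \cdot 40000\right) = 16408 + \left(14 + 80000\right) = 16408 + 80014 = 96422$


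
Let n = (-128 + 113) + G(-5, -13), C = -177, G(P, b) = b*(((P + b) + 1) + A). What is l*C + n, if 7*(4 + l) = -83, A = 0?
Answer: 21089/7 ≈ 3012.7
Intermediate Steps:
G(P, b) = b*(1 + P + b) (G(P, b) = b*(((P + b) + 1) + 0) = b*((1 + P + b) + 0) = b*(1 + P + b))
n = 206 (n = (-128 + 113) - 13*(1 - 5 - 13) = -15 - 13*(-17) = -15 + 221 = 206)
l = -111/7 (l = -4 + (⅐)*(-83) = -4 - 83/7 = -111/7 ≈ -15.857)
l*C + n = -111/7*(-177) + 206 = 19647/7 + 206 = 21089/7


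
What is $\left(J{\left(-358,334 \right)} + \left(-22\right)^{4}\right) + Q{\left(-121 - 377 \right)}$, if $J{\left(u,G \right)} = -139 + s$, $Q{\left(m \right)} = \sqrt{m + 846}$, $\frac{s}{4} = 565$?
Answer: $236377 + 2 \sqrt{87} \approx 2.364 \cdot 10^{5}$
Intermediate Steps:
$s = 2260$ ($s = 4 \cdot 565 = 2260$)
$Q{\left(m \right)} = \sqrt{846 + m}$
$J{\left(u,G \right)} = 2121$ ($J{\left(u,G \right)} = -139 + 2260 = 2121$)
$\left(J{\left(-358,334 \right)} + \left(-22\right)^{4}\right) + Q{\left(-121 - 377 \right)} = \left(2121 + \left(-22\right)^{4}\right) + \sqrt{846 - 498} = \left(2121 + 234256\right) + \sqrt{846 - 498} = 236377 + \sqrt{846 - 498} = 236377 + \sqrt{348} = 236377 + 2 \sqrt{87}$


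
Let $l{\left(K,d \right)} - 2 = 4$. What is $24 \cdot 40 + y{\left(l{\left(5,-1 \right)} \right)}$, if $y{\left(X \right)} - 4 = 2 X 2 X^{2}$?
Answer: $1828$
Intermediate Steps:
$l{\left(K,d \right)} = 6$ ($l{\left(K,d \right)} = 2 + 4 = 6$)
$y{\left(X \right)} = 4 + 4 X^{3}$ ($y{\left(X \right)} = 4 + 2 X 2 X^{2} = 4 + 4 X X^{2} = 4 + 4 X^{3}$)
$24 \cdot 40 + y{\left(l{\left(5,-1 \right)} \right)} = 24 \cdot 40 + \left(4 + 4 \cdot 6^{3}\right) = 960 + \left(4 + 4 \cdot 216\right) = 960 + \left(4 + 864\right) = 960 + 868 = 1828$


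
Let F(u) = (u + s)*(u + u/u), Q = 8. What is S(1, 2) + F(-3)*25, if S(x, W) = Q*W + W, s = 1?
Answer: 118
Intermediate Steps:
S(x, W) = 9*W (S(x, W) = 8*W + W = 9*W)
F(u) = (1 + u)**2 (F(u) = (u + 1)*(u + u/u) = (1 + u)*(u + 1) = (1 + u)*(1 + u) = (1 + u)**2)
S(1, 2) + F(-3)*25 = 9*2 + (1 + (-3)**2 + 2*(-3))*25 = 18 + (1 + 9 - 6)*25 = 18 + 4*25 = 18 + 100 = 118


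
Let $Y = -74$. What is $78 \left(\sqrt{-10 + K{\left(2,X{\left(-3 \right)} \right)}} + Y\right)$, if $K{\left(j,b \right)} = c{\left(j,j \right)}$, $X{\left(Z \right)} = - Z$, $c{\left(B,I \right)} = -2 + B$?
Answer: $-5772 + 78 i \sqrt{10} \approx -5772.0 + 246.66 i$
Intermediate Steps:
$K{\left(j,b \right)} = -2 + j$
$78 \left(\sqrt{-10 + K{\left(2,X{\left(-3 \right)} \right)}} + Y\right) = 78 \left(\sqrt{-10 + \left(-2 + 2\right)} - 74\right) = 78 \left(\sqrt{-10 + 0} - 74\right) = 78 \left(\sqrt{-10} - 74\right) = 78 \left(i \sqrt{10} - 74\right) = 78 \left(-74 + i \sqrt{10}\right) = -5772 + 78 i \sqrt{10}$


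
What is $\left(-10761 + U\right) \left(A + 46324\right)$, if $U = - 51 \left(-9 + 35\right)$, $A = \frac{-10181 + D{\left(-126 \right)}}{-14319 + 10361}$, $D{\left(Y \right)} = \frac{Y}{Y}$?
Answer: $- \frac{1108139616882}{1979} \approx -5.5995 \cdot 10^{8}$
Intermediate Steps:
$D{\left(Y \right)} = 1$
$A = \frac{5090}{1979}$ ($A = \frac{-10181 + 1}{-14319 + 10361} = - \frac{10180}{-3958} = \left(-10180\right) \left(- \frac{1}{3958}\right) = \frac{5090}{1979} \approx 2.572$)
$U = -1326$ ($U = \left(-51\right) 26 = -1326$)
$\left(-10761 + U\right) \left(A + 46324\right) = \left(-10761 - 1326\right) \left(\frac{5090}{1979} + 46324\right) = \left(-12087\right) \frac{91680286}{1979} = - \frac{1108139616882}{1979}$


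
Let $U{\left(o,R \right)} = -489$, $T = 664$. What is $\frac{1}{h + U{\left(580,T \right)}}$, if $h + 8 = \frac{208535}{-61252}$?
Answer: $- \frac{61252}{30650779} \approx -0.0019984$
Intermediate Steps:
$h = - \frac{698551}{61252}$ ($h = -8 + \frac{208535}{-61252} = -8 + 208535 \left(- \frac{1}{61252}\right) = -8 - \frac{208535}{61252} = - \frac{698551}{61252} \approx -11.405$)
$\frac{1}{h + U{\left(580,T \right)}} = \frac{1}{- \frac{698551}{61252} - 489} = \frac{1}{- \frac{30650779}{61252}} = - \frac{61252}{30650779}$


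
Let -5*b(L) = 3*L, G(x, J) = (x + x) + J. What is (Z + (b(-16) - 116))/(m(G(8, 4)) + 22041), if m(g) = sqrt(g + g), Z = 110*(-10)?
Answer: -132951312/2429028205 + 12064*sqrt(10)/2429028205 ≈ -0.054719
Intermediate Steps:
Z = -1100
G(x, J) = J + 2*x (G(x, J) = 2*x + J = J + 2*x)
b(L) = -3*L/5
m(g) = sqrt(2)*sqrt(g) (m(g) = sqrt(2*g) = sqrt(2)*sqrt(g))
(Z + (b(-16) - 116))/(m(G(8, 4)) + 22041) = (-1100 + (-3/5*(-16) - 116))/(sqrt(2)*sqrt(4 + 2*8) + 22041) = (-1100 + (48/5 - 116))/(sqrt(2)*sqrt(4 + 16) + 22041) = (-1100 - 532/5)/(sqrt(2)*sqrt(20) + 22041) = -6032/(5*(sqrt(2)*(2*sqrt(5)) + 22041)) = -6032/(5*(2*sqrt(10) + 22041)) = -6032/(5*(22041 + 2*sqrt(10)))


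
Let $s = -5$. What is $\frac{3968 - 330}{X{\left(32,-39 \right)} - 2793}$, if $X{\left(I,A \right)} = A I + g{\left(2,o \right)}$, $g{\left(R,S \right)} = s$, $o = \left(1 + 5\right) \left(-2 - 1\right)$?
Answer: $- \frac{107}{119} \approx -0.89916$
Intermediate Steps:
$o = -18$ ($o = 6 \left(-3\right) = -18$)
$g{\left(R,S \right)} = -5$
$X{\left(I,A \right)} = -5 + A I$ ($X{\left(I,A \right)} = A I - 5 = -5 + A I$)
$\frac{3968 - 330}{X{\left(32,-39 \right)} - 2793} = \frac{3968 - 330}{\left(-5 - 1248\right) - 2793} = \frac{3638}{\left(-5 - 1248\right) - 2793} = \frac{3638}{-1253 - 2793} = \frac{3638}{-4046} = 3638 \left(- \frac{1}{4046}\right) = - \frac{107}{119}$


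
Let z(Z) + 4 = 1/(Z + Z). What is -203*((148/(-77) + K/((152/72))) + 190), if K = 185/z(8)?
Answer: -7035342/209 ≈ -33662.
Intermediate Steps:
z(Z) = -4 + 1/(2*Z) (z(Z) = -4 + 1/(Z + Z) = -4 + 1/(2*Z))
K = -2960/63 (K = 185/(-4 + (1/2)/8) = 185/(-4 + (1/2)*(1/8)) = 185/(-4 + 1/16) = 185/(-63/16) = 185*(-16/63) = -2960/63 ≈ -46.984)
-203*((148/(-77) + K/((152/72))) + 190) = -203*((148/(-77) - 2960/(63*(152/72))) + 190) = -203*((148*(-1/77) - 2960/(63*(152*(1/72)))) + 190) = -203*((-148/77 - 2960/(63*19/9)) + 190) = -203*((-148/77 - 2960/63*9/19) + 190) = -203*((-148/77 - 2960/133) + 190) = -203*(-35372/1463 + 190) = -203*242598/1463 = -7035342/209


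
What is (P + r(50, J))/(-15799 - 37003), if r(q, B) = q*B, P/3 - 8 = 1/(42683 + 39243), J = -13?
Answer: 51285673/4325856652 ≈ 0.011856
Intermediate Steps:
P = 1966227/81926 (P = 24 + 3/(42683 + 39243) = 24 + 3/81926 = 1966227/81926 ≈ 24.000)
r(q, B) = B*q
(P + r(50, J))/(-15799 - 37003) = (1966227/81926 - 13*50)/(-15799 - 37003) = (1966227/81926 - 650)/(-52802) = -51285673/81926*(-1/52802) = 51285673/4325856652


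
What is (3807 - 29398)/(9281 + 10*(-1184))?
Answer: 25591/2559 ≈ 10.000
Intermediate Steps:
(3807 - 29398)/(9281 + 10*(-1184)) = -25591/(9281 - 11840) = -25591/(-2559) = -25591*(-1/2559) = 25591/2559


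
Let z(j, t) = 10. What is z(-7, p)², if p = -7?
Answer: 100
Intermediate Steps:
z(-7, p)² = 10² = 100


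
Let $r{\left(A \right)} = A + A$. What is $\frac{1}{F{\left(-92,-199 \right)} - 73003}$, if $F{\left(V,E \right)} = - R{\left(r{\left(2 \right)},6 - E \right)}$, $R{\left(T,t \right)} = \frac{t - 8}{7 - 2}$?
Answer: $- \frac{5}{365212} \approx -1.3691 \cdot 10^{-5}$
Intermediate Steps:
$r{\left(A \right)} = 2 A$
$R{\left(T,t \right)} = - \frac{8}{5} + \frac{t}{5}$ ($R{\left(T,t \right)} = \frac{-8 + t}{5} = \left(-8 + t\right) \frac{1}{5} = - \frac{8}{5} + \frac{t}{5}$)
$F{\left(V,E \right)} = \frac{2}{5} + \frac{E}{5}$ ($F{\left(V,E \right)} = - (- \frac{8}{5} + \frac{6 - E}{5}) = - (- \frac{8}{5} - \left(- \frac{6}{5} + \frac{E}{5}\right)) = - (- \frac{2}{5} - \frac{E}{5}) = \frac{2}{5} + \frac{E}{5}$)
$\frac{1}{F{\left(-92,-199 \right)} - 73003} = \frac{1}{\left(\frac{2}{5} + \frac{1}{5} \left(-199\right)\right) - 73003} = \frac{1}{\left(\frac{2}{5} - \frac{199}{5}\right) - 73003} = \frac{1}{- \frac{197}{5} - 73003} = \frac{1}{- \frac{365212}{5}} = - \frac{5}{365212}$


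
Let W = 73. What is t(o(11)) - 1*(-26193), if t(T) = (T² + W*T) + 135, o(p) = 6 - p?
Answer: 25988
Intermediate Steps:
t(T) = 135 + T² + 73*T (t(T) = (T² + 73*T) + 135 = 135 + T² + 73*T)
t(o(11)) - 1*(-26193) = (135 + (6 - 1*11)² + 73*(6 - 1*11)) - 1*(-26193) = (135 + (6 - 11)² + 73*(6 - 11)) + 26193 = (135 + (-5)² + 73*(-5)) + 26193 = (135 + 25 - 365) + 26193 = -205 + 26193 = 25988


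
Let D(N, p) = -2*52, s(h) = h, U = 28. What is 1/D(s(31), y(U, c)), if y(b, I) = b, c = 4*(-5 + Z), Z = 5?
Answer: -1/104 ≈ -0.0096154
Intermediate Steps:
c = 0 (c = 4*(-5 + 5) = 4*0 = 0)
D(N, p) = -104
1/D(s(31), y(U, c)) = 1/(-104) = -1/104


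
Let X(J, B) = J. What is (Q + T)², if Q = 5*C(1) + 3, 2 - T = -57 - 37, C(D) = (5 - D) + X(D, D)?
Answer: 15376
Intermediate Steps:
C(D) = 5 (C(D) = (5 - D) + D = 5)
T = 96 (T = 2 - (-57 - 37) = 2 - 1*(-94) = 2 + 94 = 96)
Q = 28 (Q = 5*5 + 3 = 25 + 3 = 28)
(Q + T)² = (28 + 96)² = 124² = 15376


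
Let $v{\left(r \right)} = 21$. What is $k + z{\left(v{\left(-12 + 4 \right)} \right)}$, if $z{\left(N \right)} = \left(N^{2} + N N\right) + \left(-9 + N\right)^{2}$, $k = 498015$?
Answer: $499041$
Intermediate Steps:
$z{\left(N \right)} = \left(-9 + N\right)^{2} + 2 N^{2}$ ($z{\left(N \right)} = \left(N^{2} + N^{2}\right) + \left(-9 + N\right)^{2} = 2 N^{2} + \left(-9 + N\right)^{2} = \left(-9 + N\right)^{2} + 2 N^{2}$)
$k + z{\left(v{\left(-12 + 4 \right)} \right)} = 498015 + \left(\left(-9 + 21\right)^{2} + 2 \cdot 21^{2}\right) = 498015 + \left(12^{2} + 2 \cdot 441\right) = 498015 + \left(144 + 882\right) = 498015 + 1026 = 499041$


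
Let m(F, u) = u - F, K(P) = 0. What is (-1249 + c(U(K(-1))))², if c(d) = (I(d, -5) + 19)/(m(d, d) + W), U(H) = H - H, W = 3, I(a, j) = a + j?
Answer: 13935289/9 ≈ 1.5484e+6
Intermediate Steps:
U(H) = 0
c(d) = 14/3 + d/3 (c(d) = ((d - 5) + 19)/((d - d) + 3) = ((-5 + d) + 19)/(0 + 3) = (14 + d)/3 = (14 + d)*(⅓) = 14/3 + d/3)
(-1249 + c(U(K(-1))))² = (-1249 + (14/3 + (⅓)*0))² = (-1249 + (14/3 + 0))² = (-1249 + 14/3)² = (-3733/3)² = 13935289/9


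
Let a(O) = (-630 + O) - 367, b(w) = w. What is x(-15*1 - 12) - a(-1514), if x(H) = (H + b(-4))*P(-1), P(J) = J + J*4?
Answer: 2666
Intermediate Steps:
P(J) = 5*J (P(J) = J + 4*J = 5*J)
x(H) = 20 - 5*H (x(H) = (H - 4)*(5*(-1)) = (-4 + H)*(-5) = 20 - 5*H)
a(O) = -997 + O
x(-15*1 - 12) - a(-1514) = (20 - 5*(-15*1 - 12)) - (-997 - 1514) = (20 - 5*(-15 - 12)) - 1*(-2511) = (20 - 5*(-27)) + 2511 = (20 + 135) + 2511 = 155 + 2511 = 2666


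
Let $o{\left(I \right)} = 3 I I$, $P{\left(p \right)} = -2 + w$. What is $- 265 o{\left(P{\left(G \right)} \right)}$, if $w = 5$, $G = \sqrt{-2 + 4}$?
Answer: $-7155$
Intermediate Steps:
$G = \sqrt{2} \approx 1.4142$
$P{\left(p \right)} = 3$ ($P{\left(p \right)} = -2 + 5 = 3$)
$o{\left(I \right)} = 3 I^{2}$
$- 265 o{\left(P{\left(G \right)} \right)} = - 265 \cdot 3 \cdot 3^{2} = - 265 \cdot 3 \cdot 9 = \left(-265\right) 27 = -7155$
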